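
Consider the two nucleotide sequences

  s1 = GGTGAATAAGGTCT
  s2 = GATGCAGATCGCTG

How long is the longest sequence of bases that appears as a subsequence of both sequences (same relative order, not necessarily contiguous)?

One common subsequence of length 9: G at s1[1]=s2[1], then T at s1[3]=s2[3], then G at s1[4]=s2[4], then A at s1[5]=s2[6], then A at s1[6]=s2[8], then T at s1[7]=s2[9], then G at s1[11]=s2[11], then C at s1[13]=s2[12], then T at s1[14]=s2[13]. dp[14][14] = 9 confirms this is the maximum.

9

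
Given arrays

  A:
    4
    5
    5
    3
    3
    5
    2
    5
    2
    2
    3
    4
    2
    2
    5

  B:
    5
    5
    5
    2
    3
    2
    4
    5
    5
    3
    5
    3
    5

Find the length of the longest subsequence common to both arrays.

Pick 4 at A[1]=B[7]; then 5 at A[2]=B[8]; then 5 at A[3]=B[9]; then 3 at A[5]=B[10]; then 5 at A[8]=B[11]; then 3 at A[11]=B[12]; then 5 at A[15]=B[13]; all 7 values appear in both, in order. The LCS DP gives dp[15][13] = 7, so this is optimal.

7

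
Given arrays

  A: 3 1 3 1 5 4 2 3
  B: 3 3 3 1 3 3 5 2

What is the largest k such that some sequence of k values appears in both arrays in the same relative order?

Let dp[i][j] be the LCS length of the first i values of A and the first j values of B. dp[i][j] = dp[i-1][j-1]+1 when the i-th and j-th values match, else max(dp[i-1][j], dp[i][j-1]).
    ·  3  3  3  1  3  3  5  2
 ·  0  0  0  0  0  0  0  0  0
 3  0  1  1  1  1  1  1  1  1
 1  0  1  1  1  2  2  2  2  2
 3  0  1  2  2  2  3  3  3  3
 1  0  1  2  2  3  3  3  3  3
 5  0  1  2  2  3  3  3  4  4
 4  0  1  2  2  3  3  3  4  4
 2  0  1  2  2  3  3  3  4  5
 3  0  1  2  3  3  4  4  4  5
dp[8][8] = 5. One LCS (by backtracking along matches): 3, 1, 3, 5, 2.

5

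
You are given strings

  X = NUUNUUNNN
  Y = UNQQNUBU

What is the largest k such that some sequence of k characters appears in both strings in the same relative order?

4

Let dp[i][j] be the LCS length of the first i characters of X and the first j characters of Y. dp[i][j] = dp[i-1][j-1]+1 when the i-th and j-th characters match, else max(dp[i-1][j], dp[i][j-1]).
    ·  U  N  Q  Q  N  U  B  U
 ·  0  0  0  0  0  0  0  0  0
 N  0  0  1  1  1  1  1  1  1
 U  0  1  1  1  1  1  2  2  2
 U  0  1  1  1  1  1  2  2  3
 N  0  1  2  2  2  2  2  2  3
 U  0  1  2  2  2  2  3  3  3
 U  0  1  2  2  2  2  3  3  4
 N  0  1  2  2  2  3  3  3  4
 N  0  1  2  2  2  3  3  3  4
 N  0  1  2  2  2  3  3  3  4
dp[9][8] = 4. One LCS (by backtracking along matches): NNUU.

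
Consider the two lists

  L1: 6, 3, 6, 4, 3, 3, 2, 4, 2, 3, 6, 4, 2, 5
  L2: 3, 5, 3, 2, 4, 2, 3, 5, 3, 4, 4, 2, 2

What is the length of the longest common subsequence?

Taking 3 at L1[2]=L2[1], 3 at L1[6]=L2[3], 2 at L1[7]=L2[4], 4 at L1[8]=L2[5], 2 at L1[9]=L2[6], 3 at L1[10]=L2[9], 4 at L1[12]=L2[11], 2 at L1[13]=L2[13] gives a common subsequence of length 8. The LCS DP gives dp[14][13] = 8, so this is optimal.

8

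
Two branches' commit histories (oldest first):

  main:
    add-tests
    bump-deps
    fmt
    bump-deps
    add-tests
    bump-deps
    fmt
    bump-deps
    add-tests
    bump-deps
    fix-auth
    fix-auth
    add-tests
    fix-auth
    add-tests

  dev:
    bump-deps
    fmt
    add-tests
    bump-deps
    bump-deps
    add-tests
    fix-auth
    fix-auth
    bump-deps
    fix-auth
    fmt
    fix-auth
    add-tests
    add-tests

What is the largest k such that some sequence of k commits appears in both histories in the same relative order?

11

Match bump-deps at main[2]=dev[1], then fmt at main[3]=dev[2], then add-tests at main[5]=dev[3], then bump-deps at main[6]=dev[4], then bump-deps at main[8]=dev[5], then add-tests at main[9]=dev[6], then bump-deps at main[10]=dev[9], then fix-auth at main[11]=dev[10], then fix-auth at main[12]=dev[12], then add-tests at main[13]=dev[13], then add-tests at main[15]=dev[14] — 11 commits in the same relative order in both. Since dp[15][14] = 11, nothing longer is possible.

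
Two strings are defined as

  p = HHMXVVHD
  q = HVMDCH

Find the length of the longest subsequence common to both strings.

3

Taking H at p[1]=q[1], M at p[3]=q[3], H at p[7]=q[6] gives a common subsequence of length 3. The LCS DP gives dp[8][6] = 3, so this is optimal.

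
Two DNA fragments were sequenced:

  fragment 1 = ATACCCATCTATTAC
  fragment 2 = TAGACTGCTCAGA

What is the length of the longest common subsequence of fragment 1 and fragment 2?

Match A (fragment 1 #1, fragment 2 #2), A (fragment 1 #3, fragment 2 #4), C (fragment 1 #4, fragment 2 #5), C (fragment 1 #6, fragment 2 #8), T (fragment 1 #8, fragment 2 #9), C (fragment 1 #9, fragment 2 #10), A (fragment 1 #11, fragment 2 #11), A (fragment 1 #14, fragment 2 #13) — 8 bases in the same relative order in both. The LCS DP gives dp[15][13] = 8, so this is optimal.

8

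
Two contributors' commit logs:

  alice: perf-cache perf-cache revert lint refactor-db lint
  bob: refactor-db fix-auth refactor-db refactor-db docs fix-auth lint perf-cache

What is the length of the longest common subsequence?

2

Pick refactor-db [5,4] → lint [6,7]; all 2 commits appear in both, in order. The LCS DP gives dp[6][8] = 2, so this is optimal.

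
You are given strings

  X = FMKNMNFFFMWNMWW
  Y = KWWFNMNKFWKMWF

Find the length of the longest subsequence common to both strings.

Match F at X[1]=Y[4], then N at X[4]=Y[5], then M at X[5]=Y[6], then N at X[6]=Y[7], then F at X[9]=Y[9], then W at X[11]=Y[10], then M at X[13]=Y[12], then W at X[14]=Y[13] — 8 characters in the same relative order in both. The LCS DP gives dp[15][14] = 8, so this is optimal.

8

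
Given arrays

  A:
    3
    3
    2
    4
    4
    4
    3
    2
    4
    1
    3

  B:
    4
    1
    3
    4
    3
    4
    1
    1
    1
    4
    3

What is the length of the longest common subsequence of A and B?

Taking 3 (A #2, B #3); then 4 (A #6, B #4); then 3 (A #7, B #5); then 4 (A #9, B #6); then 1 (A #10, B #9); then 3 (A #11, B #11) gives a common subsequence of length 6. Since dp[11][11] = 6, nothing longer is possible.

6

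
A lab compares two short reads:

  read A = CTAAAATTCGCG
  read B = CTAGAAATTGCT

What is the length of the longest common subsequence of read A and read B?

10

One common subsequence of length 10: C at read A[1]=read B[1], then T at read A[2]=read B[2], then A at read A[3]=read B[3], then A at read A[4]=read B[5], then A at read A[5]=read B[6], then A at read A[6]=read B[7], then T at read A[7]=read B[8], then T at read A[8]=read B[9], then G at read A[10]=read B[10], then C at read A[11]=read B[11], and the DP table's final entry dp[12][12] is also 10, so no common subsequence is longer.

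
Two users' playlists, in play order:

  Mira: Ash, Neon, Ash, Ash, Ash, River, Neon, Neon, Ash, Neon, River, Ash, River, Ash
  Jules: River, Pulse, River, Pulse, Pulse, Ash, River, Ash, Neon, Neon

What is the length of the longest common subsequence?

Taking River [6,1], then River [11,3], then Ash [12,6], then River [13,7], then Ash [14,8] gives a common subsequence of length 5. dp[14][10] = 5 confirms this is the maximum.

5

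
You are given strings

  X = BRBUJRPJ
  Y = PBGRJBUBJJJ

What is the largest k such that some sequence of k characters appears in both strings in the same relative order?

6

One common subsequence of length 6: B [1,2]; then R [2,4]; then B [3,6]; then U [4,7]; then J [5,10]; then J [8,11], and the DP table's final entry dp[8][11] is also 6, so no common subsequence is longer.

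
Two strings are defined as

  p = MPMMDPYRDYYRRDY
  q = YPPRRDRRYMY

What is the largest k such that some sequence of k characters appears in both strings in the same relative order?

Match P [2,2] → P [6,3] → R [8,5] → D [9,6] → R [12,7] → R [13,8] → Y [15,11] — 7 characters in the same relative order in both. The LCS DP gives dp[15][11] = 7, so this is optimal.

7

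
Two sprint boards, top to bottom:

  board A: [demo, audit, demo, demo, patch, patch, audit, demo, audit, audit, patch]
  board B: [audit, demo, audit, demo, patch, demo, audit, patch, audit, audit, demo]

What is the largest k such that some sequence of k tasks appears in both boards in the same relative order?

7

One common subsequence of length 7: demo at board A[1]=board B[2]; then audit at board A[2]=board B[3]; then demo at board A[3]=board B[4]; then demo at board A[4]=board B[6]; then patch at board A[5]=board B[8]; then audit at board A[7]=board B[10]; then demo at board A[8]=board B[11]. Since dp[11][11] = 7, nothing longer is possible.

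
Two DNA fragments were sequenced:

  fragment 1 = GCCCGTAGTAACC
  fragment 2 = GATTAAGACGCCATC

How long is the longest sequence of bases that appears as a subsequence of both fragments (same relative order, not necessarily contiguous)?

Taking G at fragment 1[1]=fragment 2[7], C at fragment 1[2]=fragment 2[9], C at fragment 1[3]=fragment 2[11], C at fragment 1[4]=fragment 2[12], A at fragment 1[7]=fragment 2[13], T at fragment 1[9]=fragment 2[14], C at fragment 1[13]=fragment 2[15] gives a common subsequence of length 7. dp[13][15] = 7 confirms this is the maximum.

7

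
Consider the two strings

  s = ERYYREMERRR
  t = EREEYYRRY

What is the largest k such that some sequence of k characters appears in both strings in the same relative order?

6

Match E [1,1] → R [2,2] → Y [3,5] → Y [4,6] → R [5,7] → R [9,8] — 6 characters in the same relative order in both. Since dp[11][9] = 6, nothing longer is possible.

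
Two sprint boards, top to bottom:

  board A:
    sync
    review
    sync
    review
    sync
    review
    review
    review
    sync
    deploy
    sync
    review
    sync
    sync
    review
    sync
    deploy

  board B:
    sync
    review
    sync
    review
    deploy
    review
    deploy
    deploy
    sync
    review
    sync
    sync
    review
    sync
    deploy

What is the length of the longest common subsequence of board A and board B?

13

Match sync [1,1]; then review [2,2]; then sync [3,3]; then review [4,4]; then review [6,6]; then deploy [10,8]; then sync [11,9]; then review [12,10]; then sync [13,11]; then sync [14,12]; then review [15,13]; then sync [16,14]; then deploy [17,15] — 13 tasks in the same relative order in both, and the DP table's final entry dp[17][15] is also 13, so no common subsequence is longer.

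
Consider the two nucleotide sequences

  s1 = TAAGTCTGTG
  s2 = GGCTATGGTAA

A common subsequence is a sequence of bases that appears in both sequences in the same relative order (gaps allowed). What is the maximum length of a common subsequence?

Taking T (s1 #1, s2 #4) → A (s1 #2, s2 #5) → G (s1 #4, s2 #7) → G (s1 #8, s2 #8) → T (s1 #9, s2 #9) gives a common subsequence of length 5. Since dp[10][11] = 5, nothing longer is possible.

5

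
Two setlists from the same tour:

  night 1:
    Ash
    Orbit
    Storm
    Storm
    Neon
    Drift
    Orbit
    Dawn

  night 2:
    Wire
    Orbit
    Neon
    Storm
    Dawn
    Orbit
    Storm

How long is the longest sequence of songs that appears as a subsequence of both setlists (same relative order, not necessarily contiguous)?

3

Match Orbit (night 1 #2, night 2 #2), then Storm (night 1 #3, night 2 #4), then Storm (night 1 #4, night 2 #7) — 3 songs in the same relative order in both. The LCS DP gives dp[8][7] = 3, so this is optimal.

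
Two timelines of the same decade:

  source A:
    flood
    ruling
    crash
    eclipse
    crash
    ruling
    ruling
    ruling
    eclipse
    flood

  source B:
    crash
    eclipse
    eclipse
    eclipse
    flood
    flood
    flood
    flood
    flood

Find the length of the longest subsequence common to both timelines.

One common subsequence of length 4: crash [3,1], then eclipse [4,3], then eclipse [9,4], then flood [10,9]. dp[10][9] = 4 confirms this is the maximum.

4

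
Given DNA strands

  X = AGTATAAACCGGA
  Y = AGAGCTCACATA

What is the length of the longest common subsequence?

Pick A (X #1, Y #1), then G (X #2, Y #2), then A (X #4, Y #3), then T (X #5, Y #6), then A (X #6, Y #8), then A (X #7, Y #10), then A (X #13, Y #12); all 7 bases appear in both, in order. Since dp[13][12] = 7, nothing longer is possible.

7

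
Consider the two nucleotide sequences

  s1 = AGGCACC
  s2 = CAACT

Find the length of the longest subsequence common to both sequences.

3

Match A at s1[1]=s2[2]; then A at s1[5]=s2[3]; then C at s1[6]=s2[4] — 3 bases in the same relative order in both. Since dp[7][5] = 3, nothing longer is possible.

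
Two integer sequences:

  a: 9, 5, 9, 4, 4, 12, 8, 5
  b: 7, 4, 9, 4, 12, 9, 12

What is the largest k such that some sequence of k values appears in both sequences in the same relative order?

3

One common subsequence of length 3: 9 [1,3], 9 [3,6], 12 [6,7]. dp[8][7] = 3 confirms this is the maximum.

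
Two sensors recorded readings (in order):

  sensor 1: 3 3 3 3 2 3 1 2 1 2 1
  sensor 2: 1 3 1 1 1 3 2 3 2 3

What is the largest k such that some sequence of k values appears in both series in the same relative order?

Let dp[i][j] be the LCS length of the first i values of sensor 1 and the first j values of sensor 2. dp[i][j] = dp[i-1][j-1]+1 when the i-th and j-th values match, else max(dp[i-1][j], dp[i][j-1]).
    ·  1  3  1  1  1  3  2  3  2  3
 ·  0  0  0  0  0  0  0  0  0  0  0
 3  0  0  1  1  1  1  1  1  1  1  1
 3  0  0  1  1  1  1  2  2  2  2  2
 3  0  0  1  1  1  1  2  2  3  3  3
 3  0  0  1  1  1  1  2  2  3  3  4
 2  0  0  1  1  1  1  2  3  3  4  4
 3  0  0  1  1  1  1  2  3  4  4  5
 1  0  1  1  2  2  2  2  3  4  4  5
 2  0  1  1  2  2  2  2  3  4  5  5
 1  0  1  1  2  3  3  3  3  4  5  5
 2  0  1  1  2  3  3  3  4  4  5  5
 1  0  1  1  2  3  4  4  4  4  5  5
dp[11][10] = 5. One LCS (by backtracking along matches): 3, 3, 3, 2, 3.

5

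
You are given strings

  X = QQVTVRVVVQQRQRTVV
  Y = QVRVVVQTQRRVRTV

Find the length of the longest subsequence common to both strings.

12

Match Q (X #2, Y #1) → V (X #5, Y #2) → R (X #6, Y #3) → V (X #7, Y #4) → V (X #8, Y #5) → V (X #9, Y #6) → Q (X #10, Y #7) → Q (X #11, Y #9) → R (X #12, Y #11) → R (X #14, Y #13) → T (X #15, Y #14) → V (X #17, Y #15) — 12 characters in the same relative order in both. Since dp[17][15] = 12, nothing longer is possible.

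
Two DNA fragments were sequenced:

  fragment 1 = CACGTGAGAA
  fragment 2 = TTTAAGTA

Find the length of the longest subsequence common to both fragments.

Taking A at fragment 1[2]=fragment 2[5]; then G at fragment 1[4]=fragment 2[6]; then T at fragment 1[5]=fragment 2[7]; then A at fragment 1[10]=fragment 2[8] gives a common subsequence of length 4, and the DP table's final entry dp[10][8] is also 4, so no common subsequence is longer.

4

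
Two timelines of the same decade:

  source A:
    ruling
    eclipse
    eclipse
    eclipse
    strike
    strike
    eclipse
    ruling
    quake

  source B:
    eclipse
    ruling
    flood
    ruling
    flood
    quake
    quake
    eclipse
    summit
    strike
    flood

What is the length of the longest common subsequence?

3

Taking ruling (source A #1, source B #4), then eclipse (source A #2, source B #8), then strike (source A #5, source B #10) gives a common subsequence of length 3. dp[9][11] = 3 confirms this is the maximum.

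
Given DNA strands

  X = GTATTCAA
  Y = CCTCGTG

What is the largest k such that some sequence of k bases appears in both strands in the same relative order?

Let dp[i][j] be the LCS length of the first i bases of X and the first j bases of Y. dp[i][j] = dp[i-1][j-1]+1 when the i-th and j-th bases match, else max(dp[i-1][j], dp[i][j-1]).
    ·  C  C  T  C  G  T  G
 ·  0  0  0  0  0  0  0  0
 G  0  0  0  0  0  1  1  1
 T  0  0  0  1  1  1  2  2
 A  0  0  0  1  1  1  2  2
 T  0  0  0  1  1  1  2  2
 T  0  0  0  1  1  1  2  2
 C  0  1  1  1  2  2  2  2
 A  0  1  1  1  2  2  2  2
 A  0  1  1  1  2  2  2  2
dp[8][7] = 2. One LCS (by backtracking along matches): GT.

2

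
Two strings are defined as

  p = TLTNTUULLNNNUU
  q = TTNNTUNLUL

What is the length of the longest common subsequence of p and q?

Let dp[i][j] be the LCS length of the first i characters of p and the first j characters of q. dp[i][j] = dp[i-1][j-1]+1 when the i-th and j-th characters match, else max(dp[i-1][j], dp[i][j-1]).
    ·  T  T  N  N  T  U  N  L  U  L
 ·  0  0  0  0  0  0  0  0  0  0  0
 T  0  1  1  1  1  1  1  1  1  1  1
 L  0  1  1  1  1  1  1  1  2  2  2
 T  0  1  2  2  2  2  2  2  2  2  2
 N  0  1  2  3  3  3  3  3  3  3  3
 T  0  1  2  3  3  4  4  4  4  4  4
 U  0  1  2  3  3  4  5  5  5  5  5
 U  0  1  2  3  3  4  5  5  5  6  6
 L  0  1  2  3  3  4  5  5  6  6  7
 L  0  1  2  3  3  4  5  5  6  6  7
 N  0  1  2  3  4  4  5  6  6  6  7
 N  0  1  2  3  4  4  5  6  6  6  7
 N  0  1  2  3  4  4  5  6  6  6  7
 U  0  1  2  3  4  4  5  6  6  7  7
 U  0  1  2  3  4  4  5  6  6  7  7
dp[14][10] = 7. One LCS (by backtracking along matches): TTNTUUL.

7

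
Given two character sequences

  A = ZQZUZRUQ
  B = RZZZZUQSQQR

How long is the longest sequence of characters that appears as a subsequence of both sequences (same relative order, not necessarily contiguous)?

5

Taking Z (A #1, B #3), then Z (A #3, B #4), then Z (A #5, B #5), then U (A #7, B #6), then Q (A #8, B #10) gives a common subsequence of length 5. Since dp[8][11] = 5, nothing longer is possible.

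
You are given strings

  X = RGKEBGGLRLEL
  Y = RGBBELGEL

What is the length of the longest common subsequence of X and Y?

Let dp[i][j] be the LCS length of the first i characters of X and the first j characters of Y. dp[i][j] = dp[i-1][j-1]+1 when the i-th and j-th characters match, else max(dp[i-1][j], dp[i][j-1]).
    ·  R  G  B  B  E  L  G  E  L
 ·  0  0  0  0  0  0  0  0  0  0
 R  0  1  1  1  1  1  1  1  1  1
 G  0  1  2  2  2  2  2  2  2  2
 K  0  1  2  2  2  2  2  2  2  2
 E  0  1  2  2  2  3  3  3  3  3
 B  0  1  2  3  3  3  3  3  3  3
 G  0  1  2  3  3  3  3  4  4  4
 G  0  1  2  3  3  3  3  4  4  4
 L  0  1  2  3  3  3  4  4  4  5
 R  0  1  2  3  3  3  4  4  4  5
 L  0  1  2  3  3  3  4  4  4  5
 E  0  1  2  3  3  4  4  4  5  5
 L  0  1  2  3  3  4  5  5  5  6
dp[12][9] = 6. One LCS (by backtracking along matches): RGEGEL.

6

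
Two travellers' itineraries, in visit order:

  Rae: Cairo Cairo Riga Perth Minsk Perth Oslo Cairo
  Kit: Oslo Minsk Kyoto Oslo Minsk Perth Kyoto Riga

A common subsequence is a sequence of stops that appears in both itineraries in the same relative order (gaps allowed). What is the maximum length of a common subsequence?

2

Match Minsk at Rae[5]=Kit[5] → Perth at Rae[6]=Kit[6] — 2 stops in the same relative order in both, and the DP table's final entry dp[8][8] is also 2, so no common subsequence is longer.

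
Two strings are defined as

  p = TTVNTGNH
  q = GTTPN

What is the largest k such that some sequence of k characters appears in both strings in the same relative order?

3

Taking T at p[1]=q[2], T at p[2]=q[3], N at p[7]=q[5] gives a common subsequence of length 3, and the DP table's final entry dp[8][5] is also 3, so no common subsequence is longer.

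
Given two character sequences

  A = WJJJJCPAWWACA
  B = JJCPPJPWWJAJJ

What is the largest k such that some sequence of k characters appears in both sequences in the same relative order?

7

Pick J (A #2, B #1); then J (A #3, B #2); then J (A #5, B #6); then P (A #7, B #7); then W (A #9, B #8); then W (A #10, B #9); then A (A #11, B #11); all 7 characters appear in both, in order, and the DP table's final entry dp[13][13] is also 7, so no common subsequence is longer.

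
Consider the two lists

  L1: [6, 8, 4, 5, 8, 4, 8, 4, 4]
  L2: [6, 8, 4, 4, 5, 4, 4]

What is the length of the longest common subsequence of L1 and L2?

6

Pick 6 at L1[1]=L2[1] → 8 at L1[2]=L2[2] → 4 at L1[3]=L2[4] → 5 at L1[4]=L2[5] → 4 at L1[8]=L2[6] → 4 at L1[9]=L2[7]; all 6 values appear in both, in order, and the DP table's final entry dp[9][7] is also 6, so no common subsequence is longer.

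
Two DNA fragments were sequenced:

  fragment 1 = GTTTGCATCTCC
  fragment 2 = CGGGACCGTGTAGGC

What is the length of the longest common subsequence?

6

Match G [1,3], G [5,4], C [6,7], T [8,9], T [10,11], C [12,15] — 6 bases in the same relative order in both. The LCS DP gives dp[12][15] = 6, so this is optimal.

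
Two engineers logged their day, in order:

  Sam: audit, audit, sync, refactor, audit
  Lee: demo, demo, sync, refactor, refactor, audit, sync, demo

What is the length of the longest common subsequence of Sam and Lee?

Taking sync at Sam[3]=Lee[3], then refactor at Sam[4]=Lee[5], then audit at Sam[5]=Lee[6] gives a common subsequence of length 3. The LCS DP gives dp[5][8] = 3, so this is optimal.

3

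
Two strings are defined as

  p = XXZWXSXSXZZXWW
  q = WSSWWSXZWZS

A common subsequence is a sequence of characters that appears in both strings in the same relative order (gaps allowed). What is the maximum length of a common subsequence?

Pick W (p #4, q #1); then S (p #6, q #3); then S (p #8, q #6); then X (p #9, q #7); then Z (p #10, q #8); then Z (p #11, q #10); all 6 characters appear in both, in order. The LCS DP gives dp[14][11] = 6, so this is optimal.

6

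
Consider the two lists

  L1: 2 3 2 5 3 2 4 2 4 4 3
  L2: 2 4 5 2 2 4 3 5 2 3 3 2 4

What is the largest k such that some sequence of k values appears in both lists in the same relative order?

6

Let dp[i][j] be the LCS length of the first i values of L1 and the first j values of L2. dp[i][j] = dp[i-1][j-1]+1 when the i-th and j-th values match, else max(dp[i-1][j], dp[i][j-1]).
    ·  2  4  5  2  2  4  3  5  2  3  3  2  4
 ·  0  0  0  0  0  0  0  0  0  0  0  0  0  0
 2  0  1  1  1  1  1  1  1  1  1  1  1  1  1
 3  0  1  1  1  1  1  1  2  2  2  2  2  2  2
 2  0  1  1  1  2  2  2  2  2  3  3  3  3  3
 5  0  1  1  2  2  2  2  2  3  3  3  3  3  3
 3  0  1  1  2  2  2  2  3  3  3  4  4  4  4
 2  0  1  1  2  3  3  3  3  3  4  4  4  5  5
 4  0  1  2  2  3  3  4  4  4  4  4  4  5  6
 2  0  1  2  2  3  4  4  4  4  5  5  5  5  6
 4  0  1  2  2  3  4  5  5  5  5  5  5  5  6
 4  0  1  2  2  3  4  5  5  5  5  5  5  5  6
 3  0  1  2  2  3  4  5  6  6  6  6  6  6  6
dp[11][13] = 6. One LCS (by backtracking along matches): 2, 3, 2, 3, 2, 4.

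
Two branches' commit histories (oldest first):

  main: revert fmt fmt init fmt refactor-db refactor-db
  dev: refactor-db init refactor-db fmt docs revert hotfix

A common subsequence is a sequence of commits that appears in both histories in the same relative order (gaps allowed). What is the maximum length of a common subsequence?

One common subsequence of length 2: init [4,2], then fmt [5,4]. Since dp[7][7] = 2, nothing longer is possible.

2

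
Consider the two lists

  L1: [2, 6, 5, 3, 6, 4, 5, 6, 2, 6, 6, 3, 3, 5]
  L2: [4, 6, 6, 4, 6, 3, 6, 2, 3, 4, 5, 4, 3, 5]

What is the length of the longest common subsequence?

Match 6 at L1[2]=L2[2] → 6 at L1[5]=L2[3] → 4 at L1[6]=L2[4] → 6 at L1[8]=L2[7] → 2 at L1[9]=L2[8] → 3 at L1[12]=L2[9] → 3 at L1[13]=L2[13] → 5 at L1[14]=L2[14] — 8 values in the same relative order in both. The LCS DP gives dp[14][14] = 8, so this is optimal.

8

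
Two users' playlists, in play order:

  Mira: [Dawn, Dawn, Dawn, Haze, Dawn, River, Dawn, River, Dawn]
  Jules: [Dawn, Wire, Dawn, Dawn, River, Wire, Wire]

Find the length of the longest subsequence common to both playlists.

Taking Dawn (Mira #1, Jules #1); then Dawn (Mira #3, Jules #3); then Dawn (Mira #5, Jules #4); then River (Mira #6, Jules #5) gives a common subsequence of length 4. The LCS DP gives dp[9][7] = 4, so this is optimal.

4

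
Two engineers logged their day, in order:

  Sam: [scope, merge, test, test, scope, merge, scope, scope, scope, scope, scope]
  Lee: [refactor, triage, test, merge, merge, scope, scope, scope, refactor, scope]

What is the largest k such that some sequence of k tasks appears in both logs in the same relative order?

6

One common subsequence of length 6: merge at Sam[2]=Lee[4]; then merge at Sam[6]=Lee[5]; then scope at Sam[7]=Lee[6]; then scope at Sam[8]=Lee[7]; then scope at Sam[9]=Lee[8]; then scope at Sam[11]=Lee[10]. The LCS DP gives dp[11][10] = 6, so this is optimal.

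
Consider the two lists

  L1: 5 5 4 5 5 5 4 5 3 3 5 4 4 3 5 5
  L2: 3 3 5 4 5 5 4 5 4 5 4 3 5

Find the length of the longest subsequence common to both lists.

10

Match 5 (L1 #2, L2 #3), 4 (L1 #3, L2 #4), 5 (L1 #4, L2 #5), 5 (L1 #5, L2 #6), 5 (L1 #6, L2 #8), 4 (L1 #7, L2 #9), 5 (L1 #11, L2 #10), 4 (L1 #13, L2 #11), 3 (L1 #14, L2 #12), 5 (L1 #16, L2 #13) — 10 values in the same relative order in both. The LCS DP gives dp[16][13] = 10, so this is optimal.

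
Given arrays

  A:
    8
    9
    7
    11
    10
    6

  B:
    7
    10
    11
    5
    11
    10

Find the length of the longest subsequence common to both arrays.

3

Pick 7 (A #3, B #1), 11 (A #4, B #5), 10 (A #5, B #6); all 3 values appear in both, in order, and the DP table's final entry dp[6][6] is also 3, so no common subsequence is longer.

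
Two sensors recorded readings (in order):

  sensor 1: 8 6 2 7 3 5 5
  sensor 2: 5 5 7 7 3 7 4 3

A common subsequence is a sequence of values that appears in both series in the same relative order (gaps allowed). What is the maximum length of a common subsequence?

2

Let dp[i][j] be the LCS length of the first i values of sensor 1 and the first j values of sensor 2. dp[i][j] = dp[i-1][j-1]+1 when the i-th and j-th values match, else max(dp[i-1][j], dp[i][j-1]).
    ·  5  5  7  7  3  7  4  3
 ·  0  0  0  0  0  0  0  0  0
 8  0  0  0  0  0  0  0  0  0
 6  0  0  0  0  0  0  0  0  0
 2  0  0  0  0  0  0  0  0  0
 7  0  0  0  1  1  1  1  1  1
 3  0  0  0  1  1  2  2  2  2
 5  0  1  1  1  1  2  2  2  2
 5  0  1  2  2  2  2  2  2  2
dp[7][8] = 2. One LCS (by backtracking along matches): 7, 3.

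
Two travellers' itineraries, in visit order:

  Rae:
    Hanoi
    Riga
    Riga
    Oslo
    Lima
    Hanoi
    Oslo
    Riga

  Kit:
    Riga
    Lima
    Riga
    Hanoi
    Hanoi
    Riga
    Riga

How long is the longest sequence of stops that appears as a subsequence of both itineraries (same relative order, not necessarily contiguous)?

Taking Riga at Rae[2]=Kit[1]; then Riga at Rae[3]=Kit[3]; then Hanoi at Rae[6]=Kit[5]; then Riga at Rae[8]=Kit[7] gives a common subsequence of length 4. The LCS DP gives dp[8][7] = 4, so this is optimal.

4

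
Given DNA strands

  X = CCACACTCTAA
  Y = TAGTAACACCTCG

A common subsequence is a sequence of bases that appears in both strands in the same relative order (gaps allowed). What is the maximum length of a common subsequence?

6

Let dp[i][j] be the LCS length of the first i bases of X and the first j bases of Y. dp[i][j] = dp[i-1][j-1]+1 when the i-th and j-th bases match, else max(dp[i-1][j], dp[i][j-1]).
    ·  T  A  G  T  A  A  C  A  C  C  T  C  G
 ·  0  0  0  0  0  0  0  0  0  0  0  0  0  0
 C  0  0  0  0  0  0  0  1  1  1  1  1  1  1
 C  0  0  0  0  0  0  0  1  1  2  2  2  2  2
 A  0  0  1  1  1  1  1  1  2  2  2  2  2  2
 C  0  0  1  1  1  1  1  2  2  3  3  3  3  3
 A  0  0  1  1  1  2  2  2  3  3  3  3  3  3
 C  0  0  1  1  1  2  2  3  3  4  4  4  4  4
 T  0  1  1  1  2  2  2  3  3  4  4  5  5  5
 C  0  1  1  1  2  2  2  3  3  4  5  5  6  6
 T  0  1  1  1  2  2  2  3  3  4  5  6  6  6
 A  0  1  2  2  2  3  3  3  4  4  5  6  6  6
 A  0  1  2  2  2  3  4  4  4  4  5  6  6  6
dp[11][13] = 6. One LCS (by backtracking along matches): CACCTC.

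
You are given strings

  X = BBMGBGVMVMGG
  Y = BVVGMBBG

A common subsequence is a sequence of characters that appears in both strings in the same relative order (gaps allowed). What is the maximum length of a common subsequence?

Let dp[i][j] be the LCS length of the first i characters of X and the first j characters of Y. dp[i][j] = dp[i-1][j-1]+1 when the i-th and j-th characters match, else max(dp[i-1][j], dp[i][j-1]).
    ·  B  V  V  G  M  B  B  G
 ·  0  0  0  0  0  0  0  0  0
 B  0  1  1  1  1  1  1  1  1
 B  0  1  1  1  1  1  2  2  2
 M  0  1  1  1  1  2  2  2  2
 G  0  1  1  1  2  2  2  2  3
 B  0  1  1  1  2  2  3  3  3
 G  0  1  1  1  2  2  3  3  4
 V  0  1  2  2  2  2  3  3  4
 M  0  1  2  2  2  3  3  3  4
 V  0  1  2  3  3  3  3  3  4
 M  0  1  2  3  3  4  4  4  4
 G  0  1  2  3  4  4  4  4  5
 G  0  1  2  3  4  4  4  4  5
dp[12][8] = 5. One LCS (by backtracking along matches): BVVMG.

5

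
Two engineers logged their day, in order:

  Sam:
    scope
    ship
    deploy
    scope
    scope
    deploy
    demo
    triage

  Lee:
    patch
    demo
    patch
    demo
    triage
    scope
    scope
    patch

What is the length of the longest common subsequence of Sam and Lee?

2

Taking scope [1,6]; then scope [4,7] gives a common subsequence of length 2. dp[8][8] = 2 confirms this is the maximum.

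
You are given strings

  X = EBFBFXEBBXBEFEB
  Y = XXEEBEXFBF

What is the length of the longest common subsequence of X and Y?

One common subsequence of length 6: E at X[1]=Y[4], B at X[4]=Y[5], E at X[7]=Y[6], X at X[10]=Y[7], B at X[11]=Y[9], F at X[13]=Y[10], and the DP table's final entry dp[15][10] is also 6, so no common subsequence is longer.

6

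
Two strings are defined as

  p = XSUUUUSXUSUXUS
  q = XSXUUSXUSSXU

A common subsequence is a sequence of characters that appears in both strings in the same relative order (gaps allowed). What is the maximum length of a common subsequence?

Taking X at p[1]=q[1] → S at p[2]=q[2] → U at p[5]=q[4] → U at p[6]=q[5] → S at p[7]=q[6] → X at p[8]=q[7] → U at p[9]=q[8] → S at p[10]=q[10] → X at p[12]=q[11] → U at p[13]=q[12] gives a common subsequence of length 10, and the DP table's final entry dp[14][12] is also 10, so no common subsequence is longer.

10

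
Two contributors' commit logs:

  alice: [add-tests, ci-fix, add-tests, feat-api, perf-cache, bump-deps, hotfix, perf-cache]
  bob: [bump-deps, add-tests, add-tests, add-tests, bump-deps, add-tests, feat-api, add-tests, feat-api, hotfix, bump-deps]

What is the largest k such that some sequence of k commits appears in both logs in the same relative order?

4

One common subsequence of length 4: add-tests [1,6], then add-tests [3,8], then feat-api [4,9], then bump-deps [6,11]. dp[8][11] = 4 confirms this is the maximum.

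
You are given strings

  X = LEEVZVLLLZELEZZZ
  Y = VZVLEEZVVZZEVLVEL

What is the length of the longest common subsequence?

9

One common subsequence of length 9: L at X[1]=Y[4], E at X[2]=Y[5], E at X[3]=Y[6], V at X[4]=Y[9], Z at X[5]=Y[11], V at X[6]=Y[13], L at X[7]=Y[14], E at X[11]=Y[16], L at X[12]=Y[17]. Since dp[16][17] = 9, nothing longer is possible.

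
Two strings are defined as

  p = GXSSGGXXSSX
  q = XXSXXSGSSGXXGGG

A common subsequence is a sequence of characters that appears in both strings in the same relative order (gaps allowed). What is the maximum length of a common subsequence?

Match X (p #2, q #2) → S (p #3, q #3) → S (p #4, q #6) → G (p #5, q #7) → G (p #6, q #10) → X (p #7, q #11) → X (p #8, q #12) — 7 characters in the same relative order in both. dp[11][15] = 7 confirms this is the maximum.

7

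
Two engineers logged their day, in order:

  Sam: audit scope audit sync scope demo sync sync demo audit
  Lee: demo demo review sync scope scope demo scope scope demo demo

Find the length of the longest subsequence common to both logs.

Pick scope [2,8]; then scope [5,9]; then demo [6,10]; then demo [9,11]; all 4 tasks appear in both, in order. The LCS DP gives dp[10][11] = 4, so this is optimal.

4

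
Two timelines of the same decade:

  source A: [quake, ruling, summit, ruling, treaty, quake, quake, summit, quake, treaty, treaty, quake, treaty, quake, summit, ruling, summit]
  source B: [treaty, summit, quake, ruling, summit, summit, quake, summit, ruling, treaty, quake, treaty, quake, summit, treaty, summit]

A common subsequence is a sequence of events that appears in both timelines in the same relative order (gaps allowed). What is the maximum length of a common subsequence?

11

Pick quake at source A[1]=source B[3]; then ruling at source A[2]=source B[4]; then summit at source A[3]=source B[6]; then quake at source A[7]=source B[7]; then summit at source A[8]=source B[8]; then treaty at source A[11]=source B[10]; then quake at source A[12]=source B[11]; then treaty at source A[13]=source B[12]; then quake at source A[14]=source B[13]; then summit at source A[15]=source B[14]; then summit at source A[17]=source B[16]; all 11 events appear in both, in order. Since dp[17][16] = 11, nothing longer is possible.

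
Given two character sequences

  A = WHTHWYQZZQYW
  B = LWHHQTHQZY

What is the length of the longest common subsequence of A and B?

7

One common subsequence of length 7: W [1,2] → H [2,4] → T [3,6] → H [4,7] → Q [7,8] → Z [9,9] → Y [11,10]. dp[12][10] = 7 confirms this is the maximum.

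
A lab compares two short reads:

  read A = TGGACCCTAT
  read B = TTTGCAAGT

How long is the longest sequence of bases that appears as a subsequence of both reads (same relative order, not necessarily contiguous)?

One common subsequence of length 5: T at read A[1]=read B[3] → G at read A[2]=read B[4] → A at read A[4]=read B[6] → A at read A[9]=read B[7] → T at read A[10]=read B[9]. The LCS DP gives dp[10][9] = 5, so this is optimal.

5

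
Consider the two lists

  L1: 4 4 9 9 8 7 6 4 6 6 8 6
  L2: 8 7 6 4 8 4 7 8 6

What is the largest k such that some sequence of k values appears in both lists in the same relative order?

6

Let dp[i][j] be the LCS length of the first i values of L1 and the first j values of L2. dp[i][j] = dp[i-1][j-1]+1 when the i-th and j-th values match, else max(dp[i-1][j], dp[i][j-1]).
    ·  8  7  6  4  8  4  7  8  6
 ·  0  0  0  0  0  0  0  0  0  0
 4  0  0  0  0  1  1  1  1  1  1
 4  0  0  0  0  1  1  2  2  2  2
 9  0  0  0  0  1  1  2  2  2  2
 9  0  0  0  0  1  1  2  2  2  2
 8  0  1  1  1  1  2  2  2  3  3
 7  0  1  2  2  2  2  2  3  3  3
 6  0  1  2  3  3  3  3  3  3  4
 4  0  1  2  3  4  4  4  4  4  4
 6  0  1  2  3  4  4  4  4  4  5
 6  0  1  2  3  4  4  4  4  4  5
 8  0  1  2  3  4  5  5  5  5  5
 6  0  1  2  3  4  5  5  5  5  6
dp[12][9] = 6. One LCS (by backtracking along matches): 8, 7, 6, 4, 8, 6.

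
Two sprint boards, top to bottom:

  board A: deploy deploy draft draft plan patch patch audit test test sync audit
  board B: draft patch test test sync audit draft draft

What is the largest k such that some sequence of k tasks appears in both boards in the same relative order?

Taking draft [4,1], patch [7,2], test [9,3], test [10,4], sync [11,5], audit [12,6] gives a common subsequence of length 6. dp[12][8] = 6 confirms this is the maximum.

6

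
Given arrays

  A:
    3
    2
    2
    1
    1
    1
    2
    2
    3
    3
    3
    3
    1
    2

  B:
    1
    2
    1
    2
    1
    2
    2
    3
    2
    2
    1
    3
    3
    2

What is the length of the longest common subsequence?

One common subsequence of length 9: 2 [2,2]; then 2 [3,4]; then 1 [6,5]; then 2 [7,6]; then 2 [8,7]; then 3 [9,8]; then 3 [11,12]; then 3 [12,13]; then 2 [14,14], and the DP table's final entry dp[14][14] is also 9, so no common subsequence is longer.

9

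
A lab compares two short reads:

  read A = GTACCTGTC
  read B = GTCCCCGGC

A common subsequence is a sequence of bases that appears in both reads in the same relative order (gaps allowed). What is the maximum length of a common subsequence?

Taking G [1,1]; then T [2,2]; then C [4,5]; then C [5,6]; then G [7,8]; then C [9,9] gives a common subsequence of length 6. dp[9][9] = 6 confirms this is the maximum.

6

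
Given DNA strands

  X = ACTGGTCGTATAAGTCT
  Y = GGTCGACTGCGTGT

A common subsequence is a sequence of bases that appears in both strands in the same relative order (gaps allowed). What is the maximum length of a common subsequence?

10

Match G at X[4]=Y[1]; then G at X[5]=Y[2]; then T at X[6]=Y[3]; then C at X[7]=Y[4]; then G at X[8]=Y[5]; then A at X[10]=Y[6]; then T at X[11]=Y[8]; then G at X[14]=Y[11]; then T at X[15]=Y[12]; then T at X[17]=Y[14] — 10 bases in the same relative order in both, and the DP table's final entry dp[17][14] is also 10, so no common subsequence is longer.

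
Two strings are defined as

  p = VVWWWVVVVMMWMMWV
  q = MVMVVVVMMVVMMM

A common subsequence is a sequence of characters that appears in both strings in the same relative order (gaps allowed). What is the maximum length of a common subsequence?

Pick V (p #1, q #4); then V (p #2, q #5); then V (p #6, q #6); then V (p #7, q #7); then V (p #8, q #10); then V (p #9, q #11); then M (p #11, q #12); then M (p #13, q #13); then M (p #14, q #14); all 9 characters appear in both, in order. dp[16][14] = 9 confirms this is the maximum.

9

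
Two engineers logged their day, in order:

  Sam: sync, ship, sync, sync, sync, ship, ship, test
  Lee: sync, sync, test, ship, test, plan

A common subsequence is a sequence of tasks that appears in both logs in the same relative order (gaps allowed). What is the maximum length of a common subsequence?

Match sync (Sam #1, Lee #1), then sync (Sam #3, Lee #2), then ship (Sam #7, Lee #4), then test (Sam #8, Lee #5) — 4 tasks in the same relative order in both. dp[8][6] = 4 confirms this is the maximum.

4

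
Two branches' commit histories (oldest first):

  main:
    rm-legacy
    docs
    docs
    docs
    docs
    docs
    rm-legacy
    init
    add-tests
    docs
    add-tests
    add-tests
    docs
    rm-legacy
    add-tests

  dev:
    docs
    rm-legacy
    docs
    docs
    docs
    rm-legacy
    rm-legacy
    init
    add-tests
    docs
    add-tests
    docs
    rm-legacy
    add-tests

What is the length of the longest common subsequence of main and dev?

12

Taking rm-legacy [1,2]; then docs [2,3]; then docs [3,4]; then docs [4,5]; then rm-legacy [7,7]; then init [8,8]; then add-tests [9,9]; then docs [10,10]; then add-tests [12,11]; then docs [13,12]; then rm-legacy [14,13]; then add-tests [15,14] gives a common subsequence of length 12. dp[15][14] = 12 confirms this is the maximum.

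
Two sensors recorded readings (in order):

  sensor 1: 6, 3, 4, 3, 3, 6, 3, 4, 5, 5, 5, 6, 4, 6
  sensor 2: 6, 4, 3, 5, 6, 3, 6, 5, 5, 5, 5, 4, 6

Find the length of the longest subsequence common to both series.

Taking 6 at sensor 1[1]=sensor 2[1] → 4 at sensor 1[3]=sensor 2[2] → 3 at sensor 1[4]=sensor 2[3] → 3 at sensor 1[5]=sensor 2[6] → 6 at sensor 1[6]=sensor 2[7] → 5 at sensor 1[9]=sensor 2[9] → 5 at sensor 1[10]=sensor 2[10] → 5 at sensor 1[11]=sensor 2[11] → 4 at sensor 1[13]=sensor 2[12] → 6 at sensor 1[14]=sensor 2[13] gives a common subsequence of length 10. Since dp[14][13] = 10, nothing longer is possible.

10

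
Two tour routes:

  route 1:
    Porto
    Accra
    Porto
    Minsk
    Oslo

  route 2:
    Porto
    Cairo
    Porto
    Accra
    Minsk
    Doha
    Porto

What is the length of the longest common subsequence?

3

Pick Porto at route 1[1]=route 2[3]; then Accra at route 1[2]=route 2[4]; then Porto at route 1[3]=route 2[7]; all 3 stops appear in both, in order, and the DP table's final entry dp[5][7] is also 3, so no common subsequence is longer.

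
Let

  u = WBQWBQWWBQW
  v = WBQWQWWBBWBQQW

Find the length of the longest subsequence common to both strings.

Pick W [1,1] → B [2,2] → Q [3,3] → W [4,4] → Q [6,5] → W [7,7] → W [8,10] → B [9,11] → Q [10,13] → W [11,14]; all 10 characters appear in both, in order. The LCS DP gives dp[11][14] = 10, so this is optimal.

10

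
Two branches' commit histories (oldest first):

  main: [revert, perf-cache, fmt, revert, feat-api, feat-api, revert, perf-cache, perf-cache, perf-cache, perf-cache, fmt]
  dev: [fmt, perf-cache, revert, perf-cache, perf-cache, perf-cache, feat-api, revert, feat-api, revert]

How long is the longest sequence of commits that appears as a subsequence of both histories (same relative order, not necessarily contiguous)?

5

One common subsequence of length 5: revert [1,3], then perf-cache [2,6], then revert [4,8], then feat-api [6,9], then revert [7,10], and the DP table's final entry dp[12][10] is also 5, so no common subsequence is longer.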